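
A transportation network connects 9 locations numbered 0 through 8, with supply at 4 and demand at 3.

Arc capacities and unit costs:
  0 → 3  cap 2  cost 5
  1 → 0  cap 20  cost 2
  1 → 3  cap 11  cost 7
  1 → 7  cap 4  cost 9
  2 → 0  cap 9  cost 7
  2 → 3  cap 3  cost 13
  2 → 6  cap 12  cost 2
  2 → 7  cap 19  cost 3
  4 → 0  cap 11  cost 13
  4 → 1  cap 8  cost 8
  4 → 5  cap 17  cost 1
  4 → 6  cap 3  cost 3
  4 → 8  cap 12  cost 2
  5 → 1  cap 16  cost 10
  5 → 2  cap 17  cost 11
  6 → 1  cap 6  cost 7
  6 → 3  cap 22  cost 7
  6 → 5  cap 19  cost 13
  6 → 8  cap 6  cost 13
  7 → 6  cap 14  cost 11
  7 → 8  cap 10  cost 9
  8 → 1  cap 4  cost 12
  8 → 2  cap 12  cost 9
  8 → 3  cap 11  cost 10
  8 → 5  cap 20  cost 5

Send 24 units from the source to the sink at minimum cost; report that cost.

Minimum cost for 24 units: 318

shortest-cost path #1: 4→6→3 push 3 @ unit cost 10 (adds 30)
shortest-cost path #2: 4→8→3 push 11 @ unit cost 12 (adds 132)
shortest-cost path #3: 4→1→3 push 8 @ unit cost 15 (adds 120)
shortest-cost path #4: 4→0→3 push 2 @ unit cost 18 (adds 36)
total cost = 318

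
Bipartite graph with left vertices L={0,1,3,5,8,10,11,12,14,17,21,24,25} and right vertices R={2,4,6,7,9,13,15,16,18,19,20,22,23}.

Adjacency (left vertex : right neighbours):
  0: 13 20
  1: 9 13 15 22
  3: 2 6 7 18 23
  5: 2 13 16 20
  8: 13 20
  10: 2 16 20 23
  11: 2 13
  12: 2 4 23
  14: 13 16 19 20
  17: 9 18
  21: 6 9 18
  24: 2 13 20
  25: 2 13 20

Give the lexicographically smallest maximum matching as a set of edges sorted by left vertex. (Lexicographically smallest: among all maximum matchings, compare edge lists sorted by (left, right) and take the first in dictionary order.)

|M| = 11 (so the lex-smallest maximum matching has 11 edges)
process left vertices in ascending order; for each, take the smallest-labelled available neighbour that still permits 11 edges overall, or leave it unmatched if none does
lex-smallest matching: {0-13, 1-9, 3-7, 5-16, 8-20, 10-23, 11-2, 12-4, 14-19, 17-18, 21-6}

Lex-smallest maximum matching: {(0,13), (1,9), (3,7), (5,16), (8,20), (10,23), (11,2), (12,4), (14,19), (17,18), (21,6)}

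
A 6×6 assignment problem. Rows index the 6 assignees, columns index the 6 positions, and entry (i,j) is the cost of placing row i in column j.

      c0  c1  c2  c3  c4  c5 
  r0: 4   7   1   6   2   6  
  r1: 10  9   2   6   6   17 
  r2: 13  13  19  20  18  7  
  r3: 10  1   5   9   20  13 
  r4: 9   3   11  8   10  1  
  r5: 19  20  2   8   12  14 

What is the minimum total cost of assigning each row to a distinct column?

Minimum assignment cost: 25

optimal assignment: row0→col4 (cost 2), row1→col3 (cost 6), row2→col0 (cost 13), row3→col1 (cost 1), row4→col5 (cost 1), row5→col2 (cost 2)
total = 2 + 6 + 13 + 1 + 1 + 2 = 25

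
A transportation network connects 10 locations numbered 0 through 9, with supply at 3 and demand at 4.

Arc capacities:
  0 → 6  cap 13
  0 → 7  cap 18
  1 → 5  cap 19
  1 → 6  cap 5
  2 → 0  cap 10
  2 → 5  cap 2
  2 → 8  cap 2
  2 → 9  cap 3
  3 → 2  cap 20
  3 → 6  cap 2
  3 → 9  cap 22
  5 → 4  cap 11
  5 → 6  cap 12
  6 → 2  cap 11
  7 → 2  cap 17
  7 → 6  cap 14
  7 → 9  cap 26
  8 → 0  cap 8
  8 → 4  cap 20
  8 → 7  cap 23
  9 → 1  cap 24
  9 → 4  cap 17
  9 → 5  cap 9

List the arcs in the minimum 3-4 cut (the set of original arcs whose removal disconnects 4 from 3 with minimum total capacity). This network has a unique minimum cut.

augment #1: 3→9→4 push 17
augment #2: 3→2→5→4 push 2
augment #3: 3→2→8→4 push 2
augment #4: 3→9→5→4 push 5
augment #5: 3→2→9→5→4 push 3
augment #6: 3→2→0→7→9→5→4 push 1
max flow = 30; residual-reachable set from 3 gives S-side
cut edges (S→T): {(2,8), (5,4), (9,4)} total cap 30

Min-cut arcs: {(2,8), (5,4), (9,4)} (total capacity 30)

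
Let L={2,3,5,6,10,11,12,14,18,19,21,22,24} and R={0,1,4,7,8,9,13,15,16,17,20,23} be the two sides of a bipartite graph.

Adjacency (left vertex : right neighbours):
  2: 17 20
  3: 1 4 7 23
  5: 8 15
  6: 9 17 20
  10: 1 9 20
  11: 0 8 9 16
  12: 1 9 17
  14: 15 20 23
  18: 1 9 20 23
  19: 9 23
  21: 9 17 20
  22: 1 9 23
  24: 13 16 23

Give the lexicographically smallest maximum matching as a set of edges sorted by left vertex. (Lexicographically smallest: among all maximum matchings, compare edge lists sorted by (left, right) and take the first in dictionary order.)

|M| = 10 (so the lex-smallest maximum matching has 10 edges)
process left vertices in ascending order; for each, take the smallest-labelled available neighbour that still permits 10 edges overall, or leave it unmatched if none does
lex-smallest matching: {2-17, 3-4, 5-8, 6-9, 10-1, 11-0, 14-15, 18-20, 19-23, 24-13}

Lex-smallest maximum matching: {(2,17), (3,4), (5,8), (6,9), (10,1), (11,0), (14,15), (18,20), (19,23), (24,13)}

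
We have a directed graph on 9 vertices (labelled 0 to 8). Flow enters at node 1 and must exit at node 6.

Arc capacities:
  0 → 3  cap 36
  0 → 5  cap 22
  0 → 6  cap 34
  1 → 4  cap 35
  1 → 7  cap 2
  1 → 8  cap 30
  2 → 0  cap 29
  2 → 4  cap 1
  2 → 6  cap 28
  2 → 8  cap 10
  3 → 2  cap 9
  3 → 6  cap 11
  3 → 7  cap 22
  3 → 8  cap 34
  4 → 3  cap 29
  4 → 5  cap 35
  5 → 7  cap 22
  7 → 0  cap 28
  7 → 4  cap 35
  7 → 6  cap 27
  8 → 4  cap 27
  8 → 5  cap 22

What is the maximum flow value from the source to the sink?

augment #1: 1→7→6 bottleneck 2, total now 2
augment #2: 1→4→3→6 bottleneck 11, total now 13
augment #3: 1→4→3→2→6 bottleneck 9, total now 22
augment #4: 1→4→3→7→6 bottleneck 9, total now 31
augment #5: 1→4→5→7→6 bottleneck 6, total now 37
augment #6: 1→8→5→7→6 bottleneck 10, total now 47
augment #7: 1→8→5→7→0→6 bottleneck 6, total now 53

Maximum flow value: 53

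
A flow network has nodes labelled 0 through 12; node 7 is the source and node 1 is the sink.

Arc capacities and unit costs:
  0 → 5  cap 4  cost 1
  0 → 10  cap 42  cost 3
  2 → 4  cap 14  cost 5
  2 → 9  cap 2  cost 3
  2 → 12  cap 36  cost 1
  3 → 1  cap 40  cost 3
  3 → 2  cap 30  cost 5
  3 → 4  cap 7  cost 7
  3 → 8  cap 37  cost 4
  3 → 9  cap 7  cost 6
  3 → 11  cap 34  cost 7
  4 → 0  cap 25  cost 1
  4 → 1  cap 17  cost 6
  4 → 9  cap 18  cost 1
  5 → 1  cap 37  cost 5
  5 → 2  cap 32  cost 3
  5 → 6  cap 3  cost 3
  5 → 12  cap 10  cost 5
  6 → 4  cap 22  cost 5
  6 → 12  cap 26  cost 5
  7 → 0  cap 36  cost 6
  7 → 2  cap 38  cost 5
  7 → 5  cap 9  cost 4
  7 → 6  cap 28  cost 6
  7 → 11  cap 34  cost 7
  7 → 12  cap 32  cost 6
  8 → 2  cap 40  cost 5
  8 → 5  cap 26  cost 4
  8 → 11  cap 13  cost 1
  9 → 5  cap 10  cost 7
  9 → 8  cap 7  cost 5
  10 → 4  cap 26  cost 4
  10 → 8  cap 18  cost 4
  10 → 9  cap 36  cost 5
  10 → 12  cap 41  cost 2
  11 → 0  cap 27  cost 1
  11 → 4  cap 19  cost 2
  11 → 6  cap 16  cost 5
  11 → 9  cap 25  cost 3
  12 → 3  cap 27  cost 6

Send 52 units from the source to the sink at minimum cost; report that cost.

shortest-cost path #1: 7→5→1 push 9 @ unit cost 9 (adds 81)
shortest-cost path #2: 7→0→5→1 push 4 @ unit cost 12 (adds 48)
shortest-cost path #3: 7→12→3→1 push 27 @ unit cost 15 (adds 405)
shortest-cost path #4: 7→11→4→1 push 12 @ unit cost 15 (adds 180)
total cost = 714

Minimum cost for 52 units: 714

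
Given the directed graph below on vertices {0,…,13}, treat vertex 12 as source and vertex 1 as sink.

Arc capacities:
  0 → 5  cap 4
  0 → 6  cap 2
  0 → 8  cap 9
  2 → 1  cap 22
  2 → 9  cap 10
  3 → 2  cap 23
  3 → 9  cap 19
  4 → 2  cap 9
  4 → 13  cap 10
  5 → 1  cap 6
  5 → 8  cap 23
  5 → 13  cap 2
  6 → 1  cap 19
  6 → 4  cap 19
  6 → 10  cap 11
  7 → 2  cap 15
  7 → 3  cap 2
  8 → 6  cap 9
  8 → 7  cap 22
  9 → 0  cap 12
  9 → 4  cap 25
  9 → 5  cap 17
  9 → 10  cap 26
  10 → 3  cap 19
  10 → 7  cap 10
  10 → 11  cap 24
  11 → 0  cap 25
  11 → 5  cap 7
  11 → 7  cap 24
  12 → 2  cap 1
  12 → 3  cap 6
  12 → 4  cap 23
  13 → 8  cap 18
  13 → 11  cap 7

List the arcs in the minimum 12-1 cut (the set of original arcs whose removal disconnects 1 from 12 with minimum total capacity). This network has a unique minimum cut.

Min-cut arcs: {(4,2), (4,13), (12,2), (12,3)} (total capacity 26)

augment #1: 12→2→1 push 1
augment #2: 12→3→2→1 push 6
augment #3: 12→4→2→1 push 9
augment #4: 12→4→13→8→6→1 push 9
augment #5: 12→4→13→11→5→1 push 1
max flow = 26; residual-reachable set from 12 gives S-side
cut edges (S→T): {(4,2), (4,13), (12,2), (12,3)} total cap 26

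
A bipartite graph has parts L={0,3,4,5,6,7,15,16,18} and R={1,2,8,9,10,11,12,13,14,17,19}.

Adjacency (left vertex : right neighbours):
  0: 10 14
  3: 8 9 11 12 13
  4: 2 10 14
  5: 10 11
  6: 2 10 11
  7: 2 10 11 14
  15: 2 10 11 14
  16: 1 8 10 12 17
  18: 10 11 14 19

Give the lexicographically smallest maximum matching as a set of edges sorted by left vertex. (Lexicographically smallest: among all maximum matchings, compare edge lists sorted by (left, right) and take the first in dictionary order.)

Lex-smallest maximum matching: {(0,10), (3,8), (4,2), (5,11), (7,14), (16,1), (18,19)}

|M| = 7 (so the lex-smallest maximum matching has 7 edges)
process left vertices in ascending order; for each, take the smallest-labelled available neighbour that still permits 7 edges overall, or leave it unmatched if none does
lex-smallest matching: {0-10, 3-8, 4-2, 5-11, 7-14, 16-1, 18-19}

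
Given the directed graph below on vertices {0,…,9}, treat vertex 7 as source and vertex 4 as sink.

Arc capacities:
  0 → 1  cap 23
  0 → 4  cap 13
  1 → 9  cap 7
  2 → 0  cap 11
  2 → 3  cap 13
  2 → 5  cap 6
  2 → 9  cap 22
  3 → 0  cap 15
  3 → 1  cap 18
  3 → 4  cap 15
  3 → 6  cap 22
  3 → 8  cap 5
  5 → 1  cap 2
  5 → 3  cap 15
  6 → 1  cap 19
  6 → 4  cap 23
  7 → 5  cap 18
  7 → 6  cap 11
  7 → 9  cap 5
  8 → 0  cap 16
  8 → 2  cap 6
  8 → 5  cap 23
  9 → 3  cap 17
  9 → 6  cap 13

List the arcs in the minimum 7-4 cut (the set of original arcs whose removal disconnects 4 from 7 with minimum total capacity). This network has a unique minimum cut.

Min-cut arcs: {(5,1), (5,3), (7,6), (7,9)} (total capacity 33)

augment #1: 7→6→4 push 11
augment #2: 7→5→3→4 push 15
augment #3: 7→9→6→4 push 5
augment #4: 7→5→1→9→6→4 push 2
max flow = 33; residual-reachable set from 7 gives S-side
cut edges (S→T): {(5,1), (5,3), (7,6), (7,9)} total cap 33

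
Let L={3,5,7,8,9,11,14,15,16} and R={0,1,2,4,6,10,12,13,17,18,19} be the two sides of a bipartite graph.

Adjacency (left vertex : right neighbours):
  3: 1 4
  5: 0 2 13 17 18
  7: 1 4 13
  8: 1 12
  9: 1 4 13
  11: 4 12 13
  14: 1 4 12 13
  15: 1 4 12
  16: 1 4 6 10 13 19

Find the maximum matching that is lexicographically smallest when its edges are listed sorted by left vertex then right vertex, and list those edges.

Lex-smallest maximum matching: {(3,1), (5,0), (7,4), (8,12), (9,13), (16,6)}

|M| = 6 (so the lex-smallest maximum matching has 6 edges)
process left vertices in ascending order; for each, take the smallest-labelled available neighbour that still permits 6 edges overall, or leave it unmatched if none does
lex-smallest matching: {3-1, 5-0, 7-4, 8-12, 9-13, 16-6}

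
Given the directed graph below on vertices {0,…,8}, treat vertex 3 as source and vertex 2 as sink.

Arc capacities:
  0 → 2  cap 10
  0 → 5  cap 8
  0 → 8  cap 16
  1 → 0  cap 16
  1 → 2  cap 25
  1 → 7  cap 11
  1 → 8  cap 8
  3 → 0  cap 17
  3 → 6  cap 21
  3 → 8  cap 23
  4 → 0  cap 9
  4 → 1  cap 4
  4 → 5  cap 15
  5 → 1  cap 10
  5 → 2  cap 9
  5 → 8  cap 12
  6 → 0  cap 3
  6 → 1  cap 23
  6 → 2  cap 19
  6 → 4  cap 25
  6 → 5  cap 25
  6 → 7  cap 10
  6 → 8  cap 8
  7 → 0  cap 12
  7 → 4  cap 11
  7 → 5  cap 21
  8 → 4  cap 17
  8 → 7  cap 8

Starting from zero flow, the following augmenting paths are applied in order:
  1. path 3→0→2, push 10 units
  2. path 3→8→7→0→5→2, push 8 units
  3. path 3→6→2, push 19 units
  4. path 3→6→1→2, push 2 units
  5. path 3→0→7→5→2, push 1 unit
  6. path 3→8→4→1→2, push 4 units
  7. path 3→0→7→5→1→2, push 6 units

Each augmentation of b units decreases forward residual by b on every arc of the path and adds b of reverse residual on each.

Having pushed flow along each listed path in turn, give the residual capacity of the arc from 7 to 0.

Residual capacity of (7,0): 11

after path 1 (3→0→2, push 10): res(7,0)=12
after path 2 (3→8→7→0→5→2, push 8): res(7,0)=4
after path 3 (3→6→2, push 19): res(7,0)=4
after path 4 (3→6→1→2, push 2): res(7,0)=4
after path 5 (3→0→7→5→2, push 1): res(7,0)=5
after path 6 (3→8→4→1→2, push 4): res(7,0)=5
after path 7 (3→0→7→5→1→2, push 6): res(7,0)=11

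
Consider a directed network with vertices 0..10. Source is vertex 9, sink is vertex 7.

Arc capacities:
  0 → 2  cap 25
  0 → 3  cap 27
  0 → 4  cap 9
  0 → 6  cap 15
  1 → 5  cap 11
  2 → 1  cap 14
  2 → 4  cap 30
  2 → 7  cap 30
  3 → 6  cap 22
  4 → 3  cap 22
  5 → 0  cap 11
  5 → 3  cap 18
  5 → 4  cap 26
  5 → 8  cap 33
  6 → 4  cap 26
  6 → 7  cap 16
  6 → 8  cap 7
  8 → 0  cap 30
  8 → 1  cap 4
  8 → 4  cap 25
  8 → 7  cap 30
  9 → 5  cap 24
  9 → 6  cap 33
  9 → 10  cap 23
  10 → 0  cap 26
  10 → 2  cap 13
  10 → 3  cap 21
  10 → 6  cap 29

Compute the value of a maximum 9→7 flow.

Maximum flow value: 70

augment #1: 9→6→7 bottleneck 16, total now 16
augment #2: 9→5→8→7 bottleneck 24, total now 40
augment #3: 9→6→8→7 bottleneck 6, total now 46
augment #4: 9→10→2→7 bottleneck 13, total now 59
augment #5: 9→10→0→2→7 bottleneck 10, total now 69
augment #6: 9→6→8→0→2→7 bottleneck 1, total now 70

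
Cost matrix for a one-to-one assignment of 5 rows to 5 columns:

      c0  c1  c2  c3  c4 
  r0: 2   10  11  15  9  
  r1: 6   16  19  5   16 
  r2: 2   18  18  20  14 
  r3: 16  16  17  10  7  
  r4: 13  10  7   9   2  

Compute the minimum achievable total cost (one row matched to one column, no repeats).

optimal assignment: row0→col1 (cost 10), row1→col3 (cost 5), row2→col0 (cost 2), row3→col4 (cost 7), row4→col2 (cost 7)
total = 10 + 5 + 2 + 7 + 7 = 31

Minimum assignment cost: 31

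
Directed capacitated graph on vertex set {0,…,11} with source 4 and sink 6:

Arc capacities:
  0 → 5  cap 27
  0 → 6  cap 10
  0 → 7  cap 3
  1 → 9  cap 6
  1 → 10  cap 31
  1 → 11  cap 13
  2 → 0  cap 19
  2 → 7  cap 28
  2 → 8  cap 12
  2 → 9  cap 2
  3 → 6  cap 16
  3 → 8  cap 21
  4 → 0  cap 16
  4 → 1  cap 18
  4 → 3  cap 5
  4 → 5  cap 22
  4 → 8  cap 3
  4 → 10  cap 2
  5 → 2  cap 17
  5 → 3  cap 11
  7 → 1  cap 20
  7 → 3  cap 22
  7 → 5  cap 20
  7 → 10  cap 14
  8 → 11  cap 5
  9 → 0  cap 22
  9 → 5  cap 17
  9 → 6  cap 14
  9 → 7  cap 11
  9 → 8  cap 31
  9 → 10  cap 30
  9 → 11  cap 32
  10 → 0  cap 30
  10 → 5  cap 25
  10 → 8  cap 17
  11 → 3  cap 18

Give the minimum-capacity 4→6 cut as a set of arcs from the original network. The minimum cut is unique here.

Min-cut arcs: {(0,6), (1,9), (2,9), (3,6)} (total capacity 34)

augment #1: 4→0→6 push 10
augment #2: 4→3→6 push 5
augment #3: 4→1→9→6 push 6
augment #4: 4→5→3→6 push 11
augment #5: 4→5→2→9→6 push 2
max flow = 34; residual-reachable set from 4 gives S-side
cut edges (S→T): {(0,6), (1,9), (2,9), (3,6)} total cap 34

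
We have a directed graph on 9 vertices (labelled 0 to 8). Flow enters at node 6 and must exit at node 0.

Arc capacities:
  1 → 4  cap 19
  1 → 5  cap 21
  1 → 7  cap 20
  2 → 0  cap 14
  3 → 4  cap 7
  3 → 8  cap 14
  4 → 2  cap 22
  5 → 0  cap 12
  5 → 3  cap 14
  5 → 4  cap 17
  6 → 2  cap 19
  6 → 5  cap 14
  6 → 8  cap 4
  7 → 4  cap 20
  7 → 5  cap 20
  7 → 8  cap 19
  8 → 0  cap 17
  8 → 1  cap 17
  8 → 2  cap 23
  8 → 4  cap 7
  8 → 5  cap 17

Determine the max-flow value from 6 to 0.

Maximum flow value: 32

augment #1: 6→2→0 bottleneck 14, total now 14
augment #2: 6→5→0 bottleneck 12, total now 26
augment #3: 6→8→0 bottleneck 4, total now 30
augment #4: 6→5→3→8→0 bottleneck 2, total now 32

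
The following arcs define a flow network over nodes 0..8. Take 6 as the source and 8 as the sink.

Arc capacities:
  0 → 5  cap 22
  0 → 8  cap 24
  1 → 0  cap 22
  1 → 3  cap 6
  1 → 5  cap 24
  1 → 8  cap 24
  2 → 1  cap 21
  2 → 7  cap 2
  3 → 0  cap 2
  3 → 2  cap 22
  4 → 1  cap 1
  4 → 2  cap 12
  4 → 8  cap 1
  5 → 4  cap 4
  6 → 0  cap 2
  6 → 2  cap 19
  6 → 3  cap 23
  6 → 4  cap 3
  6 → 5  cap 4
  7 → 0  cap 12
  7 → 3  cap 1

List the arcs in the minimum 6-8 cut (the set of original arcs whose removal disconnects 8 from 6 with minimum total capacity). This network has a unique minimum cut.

Min-cut arcs: {(2,1), (2,7), (3,0), (4,1), (4,8), (6,0)} (total capacity 29)

augment #1: 6→0→8 push 2
augment #2: 6→4→8 push 1
augment #3: 6→2→1→8 push 19
augment #4: 6→3→0→8 push 2
augment #5: 6→4→1→8 push 1
augment #6: 6→3→2→1→8 push 2
augment #7: 6→3→2→7→0→8 push 2
max flow = 29; residual-reachable set from 6 gives S-side
cut edges (S→T): {(2,1), (2,7), (3,0), (4,1), (4,8), (6,0)} total cap 29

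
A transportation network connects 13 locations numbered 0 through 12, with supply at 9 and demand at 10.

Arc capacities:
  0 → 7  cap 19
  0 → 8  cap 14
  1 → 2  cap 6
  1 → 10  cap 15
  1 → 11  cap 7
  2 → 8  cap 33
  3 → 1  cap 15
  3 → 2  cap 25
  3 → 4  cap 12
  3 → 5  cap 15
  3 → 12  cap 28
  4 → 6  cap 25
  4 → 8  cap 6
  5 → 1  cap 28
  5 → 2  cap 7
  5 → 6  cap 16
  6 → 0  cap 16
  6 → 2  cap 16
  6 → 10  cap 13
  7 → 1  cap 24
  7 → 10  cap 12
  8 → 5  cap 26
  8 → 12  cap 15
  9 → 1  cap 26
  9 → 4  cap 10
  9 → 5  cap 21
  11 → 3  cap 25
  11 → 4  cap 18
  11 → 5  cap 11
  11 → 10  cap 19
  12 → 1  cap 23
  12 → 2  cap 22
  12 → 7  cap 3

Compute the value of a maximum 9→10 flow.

Maximum flow value: 47

augment #1: 9→1→10 bottleneck 15, total now 15
augment #2: 9→1→11→10 bottleneck 7, total now 22
augment #3: 9→4→6→10 bottleneck 10, total now 32
augment #4: 9→5→6→10 bottleneck 3, total now 35
augment #5: 9→5→6→0→7→10 bottleneck 12, total now 47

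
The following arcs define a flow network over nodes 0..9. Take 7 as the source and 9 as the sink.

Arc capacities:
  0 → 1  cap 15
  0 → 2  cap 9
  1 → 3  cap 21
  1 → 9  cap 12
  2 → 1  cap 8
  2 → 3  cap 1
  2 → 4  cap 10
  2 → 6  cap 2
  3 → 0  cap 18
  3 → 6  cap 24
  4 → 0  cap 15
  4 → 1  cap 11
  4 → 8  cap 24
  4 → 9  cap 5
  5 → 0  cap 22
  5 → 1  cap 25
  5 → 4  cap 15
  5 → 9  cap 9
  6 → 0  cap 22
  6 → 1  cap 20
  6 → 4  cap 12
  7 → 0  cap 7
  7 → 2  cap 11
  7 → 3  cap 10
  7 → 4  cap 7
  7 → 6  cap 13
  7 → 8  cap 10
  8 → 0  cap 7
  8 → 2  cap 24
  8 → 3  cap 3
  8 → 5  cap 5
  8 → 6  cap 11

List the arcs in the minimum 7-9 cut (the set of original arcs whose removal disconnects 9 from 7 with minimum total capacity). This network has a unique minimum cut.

augment #1: 7→4→9 push 5
augment #2: 7→0→1→9 push 7
augment #3: 7→2→1→9 push 5
augment #4: 7→8→5→9 push 5
max flow = 22; residual-reachable set from 7 gives S-side
cut edges (S→T): {(1,9), (4,9), (8,5)} total cap 22

Min-cut arcs: {(1,9), (4,9), (8,5)} (total capacity 22)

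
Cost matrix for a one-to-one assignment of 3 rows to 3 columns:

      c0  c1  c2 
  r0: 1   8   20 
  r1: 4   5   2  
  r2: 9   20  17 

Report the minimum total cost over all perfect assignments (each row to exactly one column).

optimal assignment: row0→col1 (cost 8), row1→col2 (cost 2), row2→col0 (cost 9)
total = 8 + 2 + 9 = 19

Minimum assignment cost: 19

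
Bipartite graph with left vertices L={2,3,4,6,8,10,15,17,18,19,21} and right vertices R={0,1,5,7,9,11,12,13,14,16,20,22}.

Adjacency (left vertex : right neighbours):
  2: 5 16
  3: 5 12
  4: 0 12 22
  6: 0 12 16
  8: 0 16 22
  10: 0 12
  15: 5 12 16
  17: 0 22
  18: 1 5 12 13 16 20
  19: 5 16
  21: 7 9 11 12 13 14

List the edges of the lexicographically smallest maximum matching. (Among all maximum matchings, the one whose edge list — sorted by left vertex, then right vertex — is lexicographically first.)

|M| = 7 (so the lex-smallest maximum matching has 7 edges)
process left vertices in ascending order; for each, take the smallest-labelled available neighbour that still permits 7 edges overall, or leave it unmatched if none does
lex-smallest matching: {2-5, 3-12, 4-0, 6-16, 8-22, 18-1, 21-7}

Lex-smallest maximum matching: {(2,5), (3,12), (4,0), (6,16), (8,22), (18,1), (21,7)}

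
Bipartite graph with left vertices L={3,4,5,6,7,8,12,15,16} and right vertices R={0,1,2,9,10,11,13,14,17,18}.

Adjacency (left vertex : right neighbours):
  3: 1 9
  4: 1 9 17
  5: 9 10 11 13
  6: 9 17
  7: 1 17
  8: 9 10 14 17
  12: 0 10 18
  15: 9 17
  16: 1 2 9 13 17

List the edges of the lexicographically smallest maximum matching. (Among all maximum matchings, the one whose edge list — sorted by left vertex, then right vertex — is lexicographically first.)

Lex-smallest maximum matching: {(3,1), (4,9), (5,10), (6,17), (8,14), (12,0), (16,2)}

|M| = 7 (so the lex-smallest maximum matching has 7 edges)
process left vertices in ascending order; for each, take the smallest-labelled available neighbour that still permits 7 edges overall, or leave it unmatched if none does
lex-smallest matching: {3-1, 4-9, 5-10, 6-17, 8-14, 12-0, 16-2}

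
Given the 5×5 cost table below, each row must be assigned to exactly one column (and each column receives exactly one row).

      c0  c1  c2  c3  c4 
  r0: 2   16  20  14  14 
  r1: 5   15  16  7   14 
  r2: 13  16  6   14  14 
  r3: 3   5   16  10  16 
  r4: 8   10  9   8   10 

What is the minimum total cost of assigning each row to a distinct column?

Minimum assignment cost: 30

optimal assignment: row0→col0 (cost 2), row1→col3 (cost 7), row2→col2 (cost 6), row3→col1 (cost 5), row4→col4 (cost 10)
total = 2 + 7 + 6 + 5 + 10 = 30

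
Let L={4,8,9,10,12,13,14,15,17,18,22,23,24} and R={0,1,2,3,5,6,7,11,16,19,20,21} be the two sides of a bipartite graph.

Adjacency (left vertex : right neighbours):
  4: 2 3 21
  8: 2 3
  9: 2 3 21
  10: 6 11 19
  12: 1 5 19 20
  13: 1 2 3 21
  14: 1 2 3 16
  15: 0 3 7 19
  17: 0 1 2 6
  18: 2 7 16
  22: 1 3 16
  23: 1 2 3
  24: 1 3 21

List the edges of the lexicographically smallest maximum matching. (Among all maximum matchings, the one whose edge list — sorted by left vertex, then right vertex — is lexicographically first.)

Lex-smallest maximum matching: {(4,2), (8,3), (9,21), (10,6), (12,5), (13,1), (14,16), (15,19), (17,0), (18,7)}

|M| = 10 (so the lex-smallest maximum matching has 10 edges)
process left vertices in ascending order; for each, take the smallest-labelled available neighbour that still permits 10 edges overall, or leave it unmatched if none does
lex-smallest matching: {4-2, 8-3, 9-21, 10-6, 12-5, 13-1, 14-16, 15-19, 17-0, 18-7}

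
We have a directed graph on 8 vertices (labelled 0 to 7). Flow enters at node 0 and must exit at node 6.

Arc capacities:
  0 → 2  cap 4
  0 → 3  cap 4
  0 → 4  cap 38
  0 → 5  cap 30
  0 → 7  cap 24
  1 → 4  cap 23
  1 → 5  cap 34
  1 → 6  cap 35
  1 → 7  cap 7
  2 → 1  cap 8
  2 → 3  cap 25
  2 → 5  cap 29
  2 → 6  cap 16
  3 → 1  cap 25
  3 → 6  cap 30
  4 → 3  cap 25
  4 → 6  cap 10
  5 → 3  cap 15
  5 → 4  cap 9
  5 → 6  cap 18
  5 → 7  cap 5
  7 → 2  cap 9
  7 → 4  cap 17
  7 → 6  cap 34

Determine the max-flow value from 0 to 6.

augment #1: 0→2→6 bottleneck 4, total now 4
augment #2: 0→3→6 bottleneck 4, total now 8
augment #3: 0→4→6 bottleneck 10, total now 18
augment #4: 0→5→6 bottleneck 18, total now 36
augment #5: 0→7→6 bottleneck 24, total now 60
augment #6: 0→4→3→6 bottleneck 25, total now 85
augment #7: 0→5→3→6 bottleneck 1, total now 86
augment #8: 0→5→7→6 bottleneck 5, total now 91
augment #9: 0→5→3→1→6 bottleneck 6, total now 97

Maximum flow value: 97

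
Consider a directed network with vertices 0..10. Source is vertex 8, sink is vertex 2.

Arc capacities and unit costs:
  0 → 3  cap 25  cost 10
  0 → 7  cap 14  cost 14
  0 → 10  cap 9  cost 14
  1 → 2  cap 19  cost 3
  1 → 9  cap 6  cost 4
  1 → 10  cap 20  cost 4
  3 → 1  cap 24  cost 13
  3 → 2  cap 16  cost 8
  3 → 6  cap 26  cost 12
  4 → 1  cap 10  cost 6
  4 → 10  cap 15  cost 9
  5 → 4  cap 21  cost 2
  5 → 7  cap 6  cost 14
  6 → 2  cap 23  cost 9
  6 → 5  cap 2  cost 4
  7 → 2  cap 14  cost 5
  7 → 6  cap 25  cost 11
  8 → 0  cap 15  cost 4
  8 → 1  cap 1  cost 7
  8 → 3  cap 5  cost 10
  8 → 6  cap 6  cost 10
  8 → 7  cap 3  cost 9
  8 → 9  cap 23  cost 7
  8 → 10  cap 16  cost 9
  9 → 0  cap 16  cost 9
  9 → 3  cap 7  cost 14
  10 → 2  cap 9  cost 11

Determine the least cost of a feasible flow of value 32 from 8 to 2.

Minimum cost for 32 units: 612

shortest-cost path #1: 8→1→2 push 1 @ unit cost 10 (adds 10)
shortest-cost path #2: 8→7→2 push 3 @ unit cost 14 (adds 42)
shortest-cost path #3: 8→3→2 push 5 @ unit cost 18 (adds 90)
shortest-cost path #4: 8→6→2 push 6 @ unit cost 19 (adds 114)
shortest-cost path #5: 8→10→2 push 9 @ unit cost 20 (adds 180)
shortest-cost path #6: 8→0→3→2 push 8 @ unit cost 22 (adds 176)
total cost = 612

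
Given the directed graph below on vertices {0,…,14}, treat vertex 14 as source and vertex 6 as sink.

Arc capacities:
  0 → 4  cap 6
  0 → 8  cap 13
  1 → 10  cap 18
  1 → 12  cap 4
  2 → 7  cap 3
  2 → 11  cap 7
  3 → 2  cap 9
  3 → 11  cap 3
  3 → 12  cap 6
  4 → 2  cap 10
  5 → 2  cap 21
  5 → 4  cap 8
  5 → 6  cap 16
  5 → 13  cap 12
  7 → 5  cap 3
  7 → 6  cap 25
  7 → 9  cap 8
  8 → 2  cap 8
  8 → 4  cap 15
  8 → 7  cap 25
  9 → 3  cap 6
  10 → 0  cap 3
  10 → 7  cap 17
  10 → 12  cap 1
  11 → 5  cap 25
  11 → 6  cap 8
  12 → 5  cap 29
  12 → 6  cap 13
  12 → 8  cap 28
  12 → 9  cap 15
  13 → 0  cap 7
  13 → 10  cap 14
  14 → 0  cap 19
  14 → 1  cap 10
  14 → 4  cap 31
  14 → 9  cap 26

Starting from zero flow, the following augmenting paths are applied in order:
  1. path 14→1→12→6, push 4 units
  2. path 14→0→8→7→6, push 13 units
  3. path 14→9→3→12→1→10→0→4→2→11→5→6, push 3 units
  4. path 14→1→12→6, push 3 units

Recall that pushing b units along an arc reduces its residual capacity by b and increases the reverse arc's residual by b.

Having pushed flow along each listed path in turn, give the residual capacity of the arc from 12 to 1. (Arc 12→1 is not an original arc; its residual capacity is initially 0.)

after path 1 (14→1→12→6, push 4): res(12,1)=4
after path 2 (14→0→8→7→6, push 13): res(12,1)=4
after path 3 (14→9→3→12→1→10→0→4→2→11→5→6, push 3): res(12,1)=1
after path 4 (14→1→12→6, push 3): res(12,1)=4

Residual capacity of (12,1): 4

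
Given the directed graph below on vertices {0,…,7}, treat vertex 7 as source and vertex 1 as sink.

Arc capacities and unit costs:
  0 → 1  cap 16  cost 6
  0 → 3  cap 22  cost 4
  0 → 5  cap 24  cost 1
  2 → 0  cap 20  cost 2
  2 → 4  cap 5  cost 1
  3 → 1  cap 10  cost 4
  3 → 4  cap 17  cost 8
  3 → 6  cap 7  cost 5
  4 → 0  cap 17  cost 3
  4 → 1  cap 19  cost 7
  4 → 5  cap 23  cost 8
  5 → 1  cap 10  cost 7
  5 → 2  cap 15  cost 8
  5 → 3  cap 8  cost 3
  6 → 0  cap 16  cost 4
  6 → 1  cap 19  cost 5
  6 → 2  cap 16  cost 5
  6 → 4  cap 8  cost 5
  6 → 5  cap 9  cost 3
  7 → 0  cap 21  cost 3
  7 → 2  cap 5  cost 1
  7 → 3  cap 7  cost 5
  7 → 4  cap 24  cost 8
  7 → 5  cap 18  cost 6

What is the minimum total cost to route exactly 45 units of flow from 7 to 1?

shortest-cost path #1: 7→0→1 push 16 @ unit cost 9 (adds 144)
shortest-cost path #2: 7→3→1 push 7 @ unit cost 9 (adds 63)
shortest-cost path #3: 7→2→4→1 push 5 @ unit cost 9 (adds 45)
shortest-cost path #4: 7→0→3→1 push 3 @ unit cost 11 (adds 33)
shortest-cost path #5: 7→0→5→1 push 2 @ unit cost 11 (adds 22)
shortest-cost path #6: 7→5→1 push 8 @ unit cost 13 (adds 104)
shortest-cost path #7: 7→4→1 push 4 @ unit cost 15 (adds 60)
total cost = 471

Minimum cost for 45 units: 471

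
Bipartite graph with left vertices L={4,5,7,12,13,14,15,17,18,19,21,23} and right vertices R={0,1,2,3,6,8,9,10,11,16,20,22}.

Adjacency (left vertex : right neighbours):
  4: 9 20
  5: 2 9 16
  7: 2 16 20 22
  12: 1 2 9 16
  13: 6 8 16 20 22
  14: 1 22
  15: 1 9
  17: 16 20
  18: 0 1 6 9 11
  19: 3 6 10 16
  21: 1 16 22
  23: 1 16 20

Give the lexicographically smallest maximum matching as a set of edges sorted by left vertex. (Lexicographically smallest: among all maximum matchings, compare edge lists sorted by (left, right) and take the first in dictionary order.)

Lex-smallest maximum matching: {(4,9), (5,2), (7,16), (12,1), (13,6), (14,22), (17,20), (18,0), (19,3)}

|M| = 9 (so the lex-smallest maximum matching has 9 edges)
process left vertices in ascending order; for each, take the smallest-labelled available neighbour that still permits 9 edges overall, or leave it unmatched if none does
lex-smallest matching: {4-9, 5-2, 7-16, 12-1, 13-6, 14-22, 17-20, 18-0, 19-3}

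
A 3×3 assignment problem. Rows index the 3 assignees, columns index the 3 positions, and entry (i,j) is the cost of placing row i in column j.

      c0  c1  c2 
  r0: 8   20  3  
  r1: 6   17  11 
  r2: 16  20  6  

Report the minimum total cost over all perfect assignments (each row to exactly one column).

Minimum assignment cost: 29

optimal assignment: row0→col2 (cost 3), row1→col0 (cost 6), row2→col1 (cost 20)
total = 3 + 6 + 20 = 29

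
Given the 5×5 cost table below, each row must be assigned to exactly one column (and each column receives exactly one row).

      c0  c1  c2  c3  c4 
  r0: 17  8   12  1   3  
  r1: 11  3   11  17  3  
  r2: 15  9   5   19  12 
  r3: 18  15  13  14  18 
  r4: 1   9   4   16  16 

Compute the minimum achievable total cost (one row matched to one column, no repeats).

Minimum assignment cost: 25

optimal assignment: row0→col3 (cost 1), row1→col4 (cost 3), row2→col2 (cost 5), row3→col1 (cost 15), row4→col0 (cost 1)
total = 1 + 3 + 5 + 15 + 1 = 25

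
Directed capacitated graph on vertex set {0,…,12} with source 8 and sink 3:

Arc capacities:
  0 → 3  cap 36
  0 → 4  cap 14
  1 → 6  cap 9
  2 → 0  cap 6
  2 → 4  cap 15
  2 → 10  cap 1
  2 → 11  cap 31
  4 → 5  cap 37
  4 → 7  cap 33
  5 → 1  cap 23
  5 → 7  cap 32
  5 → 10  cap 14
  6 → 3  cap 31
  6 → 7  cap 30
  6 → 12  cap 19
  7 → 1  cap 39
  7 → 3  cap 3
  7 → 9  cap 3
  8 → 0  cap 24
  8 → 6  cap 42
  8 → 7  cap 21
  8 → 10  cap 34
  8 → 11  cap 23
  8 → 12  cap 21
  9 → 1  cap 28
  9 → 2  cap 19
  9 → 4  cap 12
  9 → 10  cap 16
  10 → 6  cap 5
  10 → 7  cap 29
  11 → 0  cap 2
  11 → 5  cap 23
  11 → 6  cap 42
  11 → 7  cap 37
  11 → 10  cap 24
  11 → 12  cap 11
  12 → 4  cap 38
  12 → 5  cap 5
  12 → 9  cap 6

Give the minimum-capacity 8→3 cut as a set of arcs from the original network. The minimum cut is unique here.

augment #1: 8→0→3 push 24
augment #2: 8→6→3 push 31
augment #3: 8→7→3 push 3
augment #4: 8→11→0→3 push 2
augment #5: 8→7→9→2→0→3 push 3
augment #6: 8→12→9→2→0→3 push 3
max flow = 66; residual-reachable set from 8 gives S-side
cut edges (S→T): {(2,0), (6,3), (7,3), (8,0), (11,0)} total cap 66

Min-cut arcs: {(2,0), (6,3), (7,3), (8,0), (11,0)} (total capacity 66)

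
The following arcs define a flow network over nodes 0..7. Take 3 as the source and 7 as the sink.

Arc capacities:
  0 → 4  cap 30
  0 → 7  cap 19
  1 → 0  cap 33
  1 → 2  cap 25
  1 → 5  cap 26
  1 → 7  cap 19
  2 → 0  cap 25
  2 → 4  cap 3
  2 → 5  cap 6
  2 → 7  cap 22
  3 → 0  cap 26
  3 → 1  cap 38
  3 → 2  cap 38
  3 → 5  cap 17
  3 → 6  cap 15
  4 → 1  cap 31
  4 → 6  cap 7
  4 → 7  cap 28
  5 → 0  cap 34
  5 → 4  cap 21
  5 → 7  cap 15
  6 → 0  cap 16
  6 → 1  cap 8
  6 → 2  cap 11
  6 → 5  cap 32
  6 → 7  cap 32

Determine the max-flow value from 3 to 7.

Maximum flow value: 125

augment #1: 3→0→7 bottleneck 19, total now 19
augment #2: 3→1→7 bottleneck 19, total now 38
augment #3: 3→2→7 bottleneck 22, total now 60
augment #4: 3→5→7 bottleneck 15, total now 75
augment #5: 3→6→7 bottleneck 15, total now 90
augment #6: 3→0→4→7 bottleneck 7, total now 97
augment #7: 3→2→4→7 bottleneck 3, total now 100
augment #8: 3→5→4→7 bottleneck 2, total now 102
augment #9: 3→1→0→4→7 bottleneck 16, total now 118
augment #10: 3→1→0→4→6→7 bottleneck 3, total now 121
augment #11: 3→2→0→4→6→7 bottleneck 4, total now 125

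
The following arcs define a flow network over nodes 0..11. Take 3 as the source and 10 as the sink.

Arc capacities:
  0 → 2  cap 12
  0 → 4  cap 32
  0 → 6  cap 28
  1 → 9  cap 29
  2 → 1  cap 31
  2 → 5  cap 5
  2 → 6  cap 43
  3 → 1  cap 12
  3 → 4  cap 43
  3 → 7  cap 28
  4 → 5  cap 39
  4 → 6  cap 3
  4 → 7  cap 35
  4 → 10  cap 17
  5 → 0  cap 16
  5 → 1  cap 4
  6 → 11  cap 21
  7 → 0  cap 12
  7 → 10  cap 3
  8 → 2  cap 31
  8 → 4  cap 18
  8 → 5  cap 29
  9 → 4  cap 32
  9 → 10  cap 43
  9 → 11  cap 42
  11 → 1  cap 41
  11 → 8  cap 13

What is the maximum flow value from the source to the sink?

Maximum flow value: 49

augment #1: 3→4→10 bottleneck 17, total now 17
augment #2: 3→7→10 bottleneck 3, total now 20
augment #3: 3→1→9→10 bottleneck 12, total now 32
augment #4: 3→4→5→1→9→10 bottleneck 4, total now 36
augment #5: 3→4→6→11→1→9→10 bottleneck 3, total now 39
augment #6: 3→7→0→2→1→9→10 bottleneck 10, total now 49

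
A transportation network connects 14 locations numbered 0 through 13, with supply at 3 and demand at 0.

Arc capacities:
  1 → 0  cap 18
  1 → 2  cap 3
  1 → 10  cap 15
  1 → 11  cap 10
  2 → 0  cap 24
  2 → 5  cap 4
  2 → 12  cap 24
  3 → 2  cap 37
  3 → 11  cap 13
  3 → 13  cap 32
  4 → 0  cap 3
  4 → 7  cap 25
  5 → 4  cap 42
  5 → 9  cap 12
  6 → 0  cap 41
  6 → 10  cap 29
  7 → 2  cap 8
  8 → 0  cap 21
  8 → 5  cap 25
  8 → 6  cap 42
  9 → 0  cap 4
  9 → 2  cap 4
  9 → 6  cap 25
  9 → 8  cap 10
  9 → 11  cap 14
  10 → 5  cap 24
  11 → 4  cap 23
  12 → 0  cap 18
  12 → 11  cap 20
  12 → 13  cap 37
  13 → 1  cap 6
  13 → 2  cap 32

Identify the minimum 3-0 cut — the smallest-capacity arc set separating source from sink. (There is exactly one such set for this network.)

augment #1: 3→2→0 push 24
augment #2: 3→2→12→0 push 13
augment #3: 3→11→4→0 push 3
augment #4: 3→13→1→0 push 6
augment #5: 3→13→2→12→0 push 5
augment #6: 3→13→2→5→9→0 push 4
max flow = 55; residual-reachable set from 3 gives S-side
cut edges (S→T): {(2,0), (2,5), (4,0), (12,0), (13,1)} total cap 55

Min-cut arcs: {(2,0), (2,5), (4,0), (12,0), (13,1)} (total capacity 55)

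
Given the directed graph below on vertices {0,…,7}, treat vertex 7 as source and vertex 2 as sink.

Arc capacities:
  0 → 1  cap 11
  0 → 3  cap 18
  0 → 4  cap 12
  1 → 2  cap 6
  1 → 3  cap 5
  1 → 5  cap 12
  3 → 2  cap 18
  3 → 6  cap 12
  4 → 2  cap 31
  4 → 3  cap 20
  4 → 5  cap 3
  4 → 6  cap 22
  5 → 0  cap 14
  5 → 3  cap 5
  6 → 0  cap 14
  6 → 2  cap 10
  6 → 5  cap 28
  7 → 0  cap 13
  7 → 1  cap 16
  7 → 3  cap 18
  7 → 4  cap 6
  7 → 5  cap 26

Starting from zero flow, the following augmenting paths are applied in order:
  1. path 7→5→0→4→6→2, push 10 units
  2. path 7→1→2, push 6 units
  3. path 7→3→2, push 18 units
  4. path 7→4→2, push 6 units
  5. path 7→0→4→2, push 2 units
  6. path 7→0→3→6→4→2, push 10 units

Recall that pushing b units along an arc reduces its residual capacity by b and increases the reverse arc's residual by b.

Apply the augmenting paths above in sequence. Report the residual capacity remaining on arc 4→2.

after path 1 (7→5→0→4→6→2, push 10): res(4,2)=31
after path 2 (7→1→2, push 6): res(4,2)=31
after path 3 (7→3→2, push 18): res(4,2)=31
after path 4 (7→4→2, push 6): res(4,2)=25
after path 5 (7→0→4→2, push 2): res(4,2)=23
after path 6 (7→0→3→6→4→2, push 10): res(4,2)=13

Residual capacity of (4,2): 13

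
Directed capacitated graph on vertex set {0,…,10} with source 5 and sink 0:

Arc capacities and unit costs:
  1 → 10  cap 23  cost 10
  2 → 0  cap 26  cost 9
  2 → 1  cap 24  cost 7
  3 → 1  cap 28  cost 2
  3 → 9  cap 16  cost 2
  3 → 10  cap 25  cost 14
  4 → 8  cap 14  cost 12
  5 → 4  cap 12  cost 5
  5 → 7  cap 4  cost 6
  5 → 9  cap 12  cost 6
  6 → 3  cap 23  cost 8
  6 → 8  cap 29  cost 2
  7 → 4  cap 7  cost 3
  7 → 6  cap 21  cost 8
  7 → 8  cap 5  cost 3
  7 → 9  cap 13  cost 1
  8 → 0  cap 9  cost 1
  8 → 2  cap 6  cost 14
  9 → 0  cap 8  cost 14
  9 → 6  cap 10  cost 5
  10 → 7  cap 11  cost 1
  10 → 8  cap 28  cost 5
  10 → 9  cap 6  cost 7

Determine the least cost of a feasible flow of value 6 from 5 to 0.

shortest-cost path #1: 5→7→8→0 push 4 @ unit cost 10 (adds 40)
shortest-cost path #2: 5→9→6→8→0 push 2 @ unit cost 14 (adds 28)
total cost = 68

Minimum cost for 6 units: 68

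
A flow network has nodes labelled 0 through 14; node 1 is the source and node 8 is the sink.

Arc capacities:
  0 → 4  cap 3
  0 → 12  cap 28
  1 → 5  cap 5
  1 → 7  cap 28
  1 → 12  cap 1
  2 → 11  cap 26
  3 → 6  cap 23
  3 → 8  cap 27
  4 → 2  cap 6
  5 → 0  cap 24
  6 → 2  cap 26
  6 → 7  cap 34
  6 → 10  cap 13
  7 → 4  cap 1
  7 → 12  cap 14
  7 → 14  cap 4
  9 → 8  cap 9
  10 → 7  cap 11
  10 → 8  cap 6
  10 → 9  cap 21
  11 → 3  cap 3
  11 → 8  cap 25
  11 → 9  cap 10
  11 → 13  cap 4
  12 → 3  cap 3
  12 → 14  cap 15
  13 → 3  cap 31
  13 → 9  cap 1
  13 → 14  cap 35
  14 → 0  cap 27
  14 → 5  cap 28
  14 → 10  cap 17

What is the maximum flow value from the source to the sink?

augment #1: 1→12→3→8 bottleneck 1, total now 1
augment #2: 1→7→12→3→8 bottleneck 2, total now 3
augment #3: 1→7→14→10→8 bottleneck 4, total now 7
augment #4: 1→7→4→2→11→8 bottleneck 1, total now 8
augment #5: 1→7→12→14→10→8 bottleneck 2, total now 10
augment #6: 1→5→0→4→2→11→8 bottleneck 3, total now 13
augment #7: 1→7→12→14→10→9→8 bottleneck 9, total now 22

Maximum flow value: 22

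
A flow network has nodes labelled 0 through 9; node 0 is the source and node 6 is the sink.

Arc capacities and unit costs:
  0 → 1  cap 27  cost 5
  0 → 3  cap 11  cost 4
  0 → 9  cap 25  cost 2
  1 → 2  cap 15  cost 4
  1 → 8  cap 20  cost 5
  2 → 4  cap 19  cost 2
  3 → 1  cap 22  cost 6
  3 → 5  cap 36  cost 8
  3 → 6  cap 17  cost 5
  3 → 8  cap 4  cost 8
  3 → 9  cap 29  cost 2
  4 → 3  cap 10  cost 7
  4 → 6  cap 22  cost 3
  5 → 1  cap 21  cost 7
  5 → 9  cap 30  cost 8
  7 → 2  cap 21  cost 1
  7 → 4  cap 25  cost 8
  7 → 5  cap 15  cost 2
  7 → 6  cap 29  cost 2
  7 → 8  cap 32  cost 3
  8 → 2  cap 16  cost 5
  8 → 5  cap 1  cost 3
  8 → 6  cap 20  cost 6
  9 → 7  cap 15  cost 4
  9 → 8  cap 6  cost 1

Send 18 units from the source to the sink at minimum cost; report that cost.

shortest-cost path #1: 0→9→7→6 push 15 @ unit cost 8 (adds 120)
shortest-cost path #2: 0→3→6 push 3 @ unit cost 9 (adds 27)
total cost = 147

Minimum cost for 18 units: 147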